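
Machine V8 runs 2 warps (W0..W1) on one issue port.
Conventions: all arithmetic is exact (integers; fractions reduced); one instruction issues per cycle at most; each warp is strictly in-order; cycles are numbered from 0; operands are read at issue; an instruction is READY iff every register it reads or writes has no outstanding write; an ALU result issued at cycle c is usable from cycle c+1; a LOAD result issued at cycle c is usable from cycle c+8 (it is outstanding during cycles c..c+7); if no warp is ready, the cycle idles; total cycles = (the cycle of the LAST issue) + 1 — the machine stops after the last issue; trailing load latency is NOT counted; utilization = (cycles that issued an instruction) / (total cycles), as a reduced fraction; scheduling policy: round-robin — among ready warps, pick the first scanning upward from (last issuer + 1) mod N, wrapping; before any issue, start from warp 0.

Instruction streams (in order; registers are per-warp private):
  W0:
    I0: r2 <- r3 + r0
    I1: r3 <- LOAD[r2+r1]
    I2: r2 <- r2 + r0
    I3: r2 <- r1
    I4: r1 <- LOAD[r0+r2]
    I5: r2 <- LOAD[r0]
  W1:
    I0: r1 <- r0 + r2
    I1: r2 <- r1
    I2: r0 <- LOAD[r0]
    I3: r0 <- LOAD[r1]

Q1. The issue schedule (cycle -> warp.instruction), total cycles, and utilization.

cycle 0: W0.I0
cycle 1: W1.I0
cycle 2: W0.I1
cycle 3: W1.I1
cycle 4: W0.I2
cycle 5: W1.I2
cycle 6: W0.I3
cycle 7: W0.I4
cycle 8: W0.I5
cycle 9: idle
cycle 10: idle
cycle 11: idle
cycle 12: idle
cycle 13: W1.I3

Answer: 14 cycles, utilization 5/7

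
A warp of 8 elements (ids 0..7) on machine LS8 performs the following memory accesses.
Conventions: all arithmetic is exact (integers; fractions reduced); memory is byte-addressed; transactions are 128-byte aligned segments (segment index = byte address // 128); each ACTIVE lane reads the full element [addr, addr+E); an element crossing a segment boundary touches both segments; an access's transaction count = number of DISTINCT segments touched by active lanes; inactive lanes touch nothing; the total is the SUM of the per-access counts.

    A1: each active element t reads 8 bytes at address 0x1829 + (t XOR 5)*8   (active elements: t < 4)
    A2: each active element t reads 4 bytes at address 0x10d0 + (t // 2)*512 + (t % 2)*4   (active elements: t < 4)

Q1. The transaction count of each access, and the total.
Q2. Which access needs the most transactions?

A1: 1 transaction
A2: 2 transactions

Answer: 1,2; total 3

Answer: A2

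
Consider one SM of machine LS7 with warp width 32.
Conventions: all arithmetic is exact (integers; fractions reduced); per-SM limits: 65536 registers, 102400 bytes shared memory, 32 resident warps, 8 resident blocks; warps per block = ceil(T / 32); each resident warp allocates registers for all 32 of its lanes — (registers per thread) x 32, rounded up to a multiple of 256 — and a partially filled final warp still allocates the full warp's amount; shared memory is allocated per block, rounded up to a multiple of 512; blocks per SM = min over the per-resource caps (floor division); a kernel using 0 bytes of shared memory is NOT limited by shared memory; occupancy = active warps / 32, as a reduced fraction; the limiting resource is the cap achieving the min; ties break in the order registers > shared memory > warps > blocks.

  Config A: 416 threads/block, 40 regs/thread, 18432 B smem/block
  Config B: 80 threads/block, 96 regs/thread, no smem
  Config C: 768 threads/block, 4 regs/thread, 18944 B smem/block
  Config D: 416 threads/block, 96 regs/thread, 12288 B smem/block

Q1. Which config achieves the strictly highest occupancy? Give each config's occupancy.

occupancies: A 13/16, B 21/32, C 3/4, D 13/32

Answer: A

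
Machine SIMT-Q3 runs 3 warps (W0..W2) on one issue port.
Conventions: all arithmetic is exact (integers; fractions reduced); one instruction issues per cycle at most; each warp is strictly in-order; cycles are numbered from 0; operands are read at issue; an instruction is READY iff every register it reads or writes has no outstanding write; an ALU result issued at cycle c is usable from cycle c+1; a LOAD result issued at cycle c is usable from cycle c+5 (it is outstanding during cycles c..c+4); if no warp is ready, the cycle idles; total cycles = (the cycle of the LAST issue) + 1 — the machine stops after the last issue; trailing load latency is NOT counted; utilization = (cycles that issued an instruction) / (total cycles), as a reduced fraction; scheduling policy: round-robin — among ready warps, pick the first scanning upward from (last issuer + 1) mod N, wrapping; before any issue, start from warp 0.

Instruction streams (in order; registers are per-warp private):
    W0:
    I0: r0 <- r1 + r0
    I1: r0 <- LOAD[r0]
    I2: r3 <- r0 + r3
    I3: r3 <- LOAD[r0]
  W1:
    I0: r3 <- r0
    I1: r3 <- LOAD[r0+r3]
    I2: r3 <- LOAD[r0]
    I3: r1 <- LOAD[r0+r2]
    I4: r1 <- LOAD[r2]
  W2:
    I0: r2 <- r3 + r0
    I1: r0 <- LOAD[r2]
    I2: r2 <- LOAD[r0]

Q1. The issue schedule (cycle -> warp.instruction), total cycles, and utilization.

cycle 0: W0.I0
cycle 1: W1.I0
cycle 2: W2.I0
cycle 3: W0.I1
cycle 4: W1.I1
cycle 5: W2.I1
cycle 6: idle
cycle 7: idle
cycle 8: W0.I2
cycle 9: W1.I2
cycle 10: W2.I2
cycle 11: W0.I3
cycle 12: W1.I3
cycle 13: idle
cycle 14: idle
cycle 15: idle
cycle 16: idle
cycle 17: W1.I4

Answer: 18 cycles, utilization 2/3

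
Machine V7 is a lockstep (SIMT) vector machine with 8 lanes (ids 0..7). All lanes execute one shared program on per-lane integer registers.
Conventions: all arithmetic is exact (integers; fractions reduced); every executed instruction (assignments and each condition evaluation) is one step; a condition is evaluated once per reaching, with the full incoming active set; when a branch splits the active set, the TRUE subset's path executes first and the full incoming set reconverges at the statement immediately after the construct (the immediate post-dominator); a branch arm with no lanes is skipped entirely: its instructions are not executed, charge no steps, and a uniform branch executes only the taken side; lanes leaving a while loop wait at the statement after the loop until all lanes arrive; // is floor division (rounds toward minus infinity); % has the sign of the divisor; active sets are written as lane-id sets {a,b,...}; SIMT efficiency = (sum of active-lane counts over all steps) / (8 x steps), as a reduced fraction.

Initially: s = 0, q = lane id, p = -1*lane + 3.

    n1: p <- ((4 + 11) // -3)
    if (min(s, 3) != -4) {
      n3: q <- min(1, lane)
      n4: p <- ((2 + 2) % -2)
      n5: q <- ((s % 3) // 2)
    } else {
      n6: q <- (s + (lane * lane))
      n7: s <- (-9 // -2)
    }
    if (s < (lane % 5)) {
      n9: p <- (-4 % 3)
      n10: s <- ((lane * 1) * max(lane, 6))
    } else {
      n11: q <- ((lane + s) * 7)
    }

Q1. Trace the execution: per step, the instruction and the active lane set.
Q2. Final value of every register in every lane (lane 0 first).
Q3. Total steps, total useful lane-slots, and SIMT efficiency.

step 0: p <- ((4 + 11) // -3)        {0,1,2,3,4,5,6,7}
step 1: eval (min(s, 3) != -4)       {0,1,2,3,4,5,6,7}
step 2: q <- min(1, lane)            {0,1,2,3,4,5,6,7}
step 3: p <- ((2 + 2) % -2)          {0,1,2,3,4,5,6,7}
step 4: q <- ((s % 3) // 2)          {0,1,2,3,4,5,6,7}
step 5: eval (s < (lane % 5))        {0,1,2,3,4,5,6,7}
step 6: p <- (-4 % 3)                {1,2,3,4,6,7}
step 7: s <- ((lane * 1) * max(lane, 6)) {1,2,3,4,6,7}
step 8: q <- ((lane + s) * 7)        {0,5}

Answer: 9 steps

s: 0,6,12,18,24,0,36,49
q: 0,0,0,0,0,35,0,0
p: 0,2,2,2,2,0,2,2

steps = 9; useful = 62; efficiency = 62/72 = 31/36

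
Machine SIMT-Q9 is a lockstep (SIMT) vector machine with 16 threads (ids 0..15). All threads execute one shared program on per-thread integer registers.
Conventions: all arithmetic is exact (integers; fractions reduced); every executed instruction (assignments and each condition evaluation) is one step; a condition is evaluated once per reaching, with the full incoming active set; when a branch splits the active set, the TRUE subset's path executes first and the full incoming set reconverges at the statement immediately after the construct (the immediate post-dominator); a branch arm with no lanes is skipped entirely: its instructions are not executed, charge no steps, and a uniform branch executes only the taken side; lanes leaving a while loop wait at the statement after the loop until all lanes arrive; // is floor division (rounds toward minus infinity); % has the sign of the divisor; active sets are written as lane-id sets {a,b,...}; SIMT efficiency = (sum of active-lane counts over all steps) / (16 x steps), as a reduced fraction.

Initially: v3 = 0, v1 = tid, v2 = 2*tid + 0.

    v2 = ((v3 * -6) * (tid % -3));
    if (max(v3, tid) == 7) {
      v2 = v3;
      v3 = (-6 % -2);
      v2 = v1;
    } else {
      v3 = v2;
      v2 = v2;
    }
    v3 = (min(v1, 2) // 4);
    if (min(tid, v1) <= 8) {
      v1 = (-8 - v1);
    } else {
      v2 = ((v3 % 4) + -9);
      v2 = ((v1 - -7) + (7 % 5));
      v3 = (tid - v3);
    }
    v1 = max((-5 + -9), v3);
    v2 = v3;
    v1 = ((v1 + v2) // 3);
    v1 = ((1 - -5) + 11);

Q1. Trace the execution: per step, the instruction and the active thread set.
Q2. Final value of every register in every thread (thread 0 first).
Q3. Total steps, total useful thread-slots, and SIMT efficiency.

step 0: v2 <- ((v3 * -6) * (tid % -3)) {0,1,2,3,4,5,6,7,8,9,10,11,12,13,14,15}
step 1: eval (max(v3, tid) == 7)     {0,1,2,3,4,5,6,7,8,9,10,11,12,13,14,15}
step 2: v2 <- v3                     {7}
step 3: v3 <- (-6 % -2)              {7}
step 4: v2 <- v1                     {7}
step 5: v3 <- v2                     {0,1,2,3,4,5,6,8,9,10,11,12,13,14,15}
step 6: v2 <- v2                     {0,1,2,3,4,5,6,8,9,10,11,12,13,14,15}
step 7: v3 <- (min(v1, 2) // 4)      {0,1,2,3,4,5,6,7,8,9,10,11,12,13,14,15}
step 8: eval (min(tid, v1) <= 8)     {0,1,2,3,4,5,6,7,8,9,10,11,12,13,14,15}
step 9: v1 <- (-8 - v1)              {0,1,2,3,4,5,6,7,8}
step 10: v2 <- ((v3 % 4) + -9)        {9,10,11,12,13,14,15}
step 11: v2 <- ((v1 - -7) + (7 % 5))  {9,10,11,12,13,14,15}
step 12: v3 <- (tid - v3)             {9,10,11,12,13,14,15}
step 13: v1 <- max((-5 + -9), v3)     {0,1,2,3,4,5,6,7,8,9,10,11,12,13,14,15}
step 14: v2 <- v3                     {0,1,2,3,4,5,6,7,8,9,10,11,12,13,14,15}
step 15: v1 <- ((v1 + v2) // 3)       {0,1,2,3,4,5,6,7,8,9,10,11,12,13,14,15}
step 16: v1 <- ((1 - -5) + 11)        {0,1,2,3,4,5,6,7,8,9,10,11,12,13,14,15}

Answer: 17 steps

v3: 0,0,0,0,0,0,0,0,0,9,10,11,12,13,14,15
v1: 17,17,17,17,17,17,17,17,17,17,17,17,17,17,17,17
v2: 0,0,0,0,0,0,0,0,0,9,10,11,12,13,14,15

steps = 17; useful = 191; efficiency = 191/272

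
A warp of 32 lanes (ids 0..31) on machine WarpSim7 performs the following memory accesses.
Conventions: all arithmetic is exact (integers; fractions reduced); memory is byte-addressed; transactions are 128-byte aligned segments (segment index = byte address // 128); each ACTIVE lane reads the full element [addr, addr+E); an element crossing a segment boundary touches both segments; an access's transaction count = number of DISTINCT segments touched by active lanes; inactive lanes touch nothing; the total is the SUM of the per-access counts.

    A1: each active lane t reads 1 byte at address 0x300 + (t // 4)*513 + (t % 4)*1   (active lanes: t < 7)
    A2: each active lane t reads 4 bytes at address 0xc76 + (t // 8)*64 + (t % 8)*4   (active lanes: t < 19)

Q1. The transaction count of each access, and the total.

A1: 2 transactions
A2: 3 transactions

Answer: 2,3; total 5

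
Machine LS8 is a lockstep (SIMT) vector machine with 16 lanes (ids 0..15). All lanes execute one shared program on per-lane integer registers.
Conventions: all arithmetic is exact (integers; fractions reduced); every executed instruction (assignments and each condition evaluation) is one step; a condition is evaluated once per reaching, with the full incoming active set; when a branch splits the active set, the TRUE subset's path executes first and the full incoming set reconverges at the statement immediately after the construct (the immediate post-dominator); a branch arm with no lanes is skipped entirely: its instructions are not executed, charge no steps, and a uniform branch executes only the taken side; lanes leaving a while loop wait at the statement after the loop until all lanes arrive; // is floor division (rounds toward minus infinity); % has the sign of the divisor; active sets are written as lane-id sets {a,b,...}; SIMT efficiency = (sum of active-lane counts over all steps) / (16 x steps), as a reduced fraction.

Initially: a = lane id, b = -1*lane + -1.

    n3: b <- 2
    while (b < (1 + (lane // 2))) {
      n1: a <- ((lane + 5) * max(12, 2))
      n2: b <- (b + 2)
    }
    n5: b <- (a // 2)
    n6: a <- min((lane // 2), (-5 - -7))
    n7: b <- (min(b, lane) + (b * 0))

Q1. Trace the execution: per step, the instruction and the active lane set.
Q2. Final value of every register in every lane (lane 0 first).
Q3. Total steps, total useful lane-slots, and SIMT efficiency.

step 0: b <- 2                       {0,1,2,3,4,5,6,7,8,9,10,11,12,13,14,15}
step 1: eval (b < (1 + (lane // 2))) {0,1,2,3,4,5,6,7,8,9,10,11,12,13,14,15}
step 2: a <- ((lane + 5) * max(12, 2)) {4,5,6,7,8,9,10,11,12,13,14,15}
step 3: b <- (b + 2)                 {4,5,6,7,8,9,10,11,12,13,14,15}
step 4: eval (b < (1 + (lane // 2))) {4,5,6,7,8,9,10,11,12,13,14,15}
step 5: a <- ((lane + 5) * max(12, 2)) {8,9,10,11,12,13,14,15}
step 6: b <- (b + 2)                 {8,9,10,11,12,13,14,15}
step 7: eval (b < (1 + (lane // 2))) {8,9,10,11,12,13,14,15}
step 8: a <- ((lane + 5) * max(12, 2)) {12,13,14,15}
step 9: b <- (b + 2)                 {12,13,14,15}
step 10: eval (b < (1 + (lane // 2))) {12,13,14,15}
step 11: b <- (a // 2)                {0,1,2,3,4,5,6,7,8,9,10,11,12,13,14,15}
step 12: a <- min((lane // 2), (-5 - -7)) {0,1,2,3,4,5,6,7,8,9,10,11,12,13,14,15}
step 13: b <- (min(b, lane) + (b * 0)) {0,1,2,3,4,5,6,7,8,9,10,11,12,13,14,15}

Answer: 14 steps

a: 0,0,1,1,2,2,2,2,2,2,2,2,2,2,2,2
b: 0,0,1,1,4,5,6,7,8,9,10,11,12,13,14,15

steps = 14; useful = 152; efficiency = 152/224 = 19/28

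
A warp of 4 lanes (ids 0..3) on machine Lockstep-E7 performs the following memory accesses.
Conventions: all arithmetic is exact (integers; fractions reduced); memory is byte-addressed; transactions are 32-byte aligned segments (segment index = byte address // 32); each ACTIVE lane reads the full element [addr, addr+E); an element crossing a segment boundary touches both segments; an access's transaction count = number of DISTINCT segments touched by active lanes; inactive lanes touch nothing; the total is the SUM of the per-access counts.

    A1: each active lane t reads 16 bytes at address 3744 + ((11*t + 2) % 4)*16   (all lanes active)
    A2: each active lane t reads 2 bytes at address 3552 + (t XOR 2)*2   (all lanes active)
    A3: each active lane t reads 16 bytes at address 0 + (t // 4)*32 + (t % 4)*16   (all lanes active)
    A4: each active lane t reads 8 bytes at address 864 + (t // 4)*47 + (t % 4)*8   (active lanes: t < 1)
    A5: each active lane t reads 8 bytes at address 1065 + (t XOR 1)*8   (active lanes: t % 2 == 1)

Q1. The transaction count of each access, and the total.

A1: 2 transactions
A2: 1 transaction
A3: 2 transactions
A4: 1 transaction
A5: 2 transactions

Answer: 2,1,2,1,2; total 8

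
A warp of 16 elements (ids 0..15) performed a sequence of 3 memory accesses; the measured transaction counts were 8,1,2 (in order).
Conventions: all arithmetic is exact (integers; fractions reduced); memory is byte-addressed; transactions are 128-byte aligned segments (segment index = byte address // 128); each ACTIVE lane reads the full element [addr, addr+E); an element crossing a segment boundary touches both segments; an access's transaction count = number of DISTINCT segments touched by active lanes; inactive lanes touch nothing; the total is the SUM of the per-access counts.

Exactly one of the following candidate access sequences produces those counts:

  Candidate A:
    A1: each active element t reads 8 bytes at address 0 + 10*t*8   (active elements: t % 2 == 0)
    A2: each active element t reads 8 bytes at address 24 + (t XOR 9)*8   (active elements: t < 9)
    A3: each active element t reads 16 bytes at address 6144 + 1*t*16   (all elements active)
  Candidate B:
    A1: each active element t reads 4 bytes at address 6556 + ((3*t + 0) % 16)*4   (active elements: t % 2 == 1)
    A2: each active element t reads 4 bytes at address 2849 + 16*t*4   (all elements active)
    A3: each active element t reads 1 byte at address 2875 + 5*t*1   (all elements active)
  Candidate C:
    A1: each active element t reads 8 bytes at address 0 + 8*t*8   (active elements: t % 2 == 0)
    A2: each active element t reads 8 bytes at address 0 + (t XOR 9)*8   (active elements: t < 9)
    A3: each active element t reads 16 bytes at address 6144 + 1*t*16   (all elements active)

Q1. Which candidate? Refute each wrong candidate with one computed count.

A: A2 gives 2 transactions, not 1
B: A1 gives 1 transaction, not 8
C: all counts match (8,1,2)

Answer: C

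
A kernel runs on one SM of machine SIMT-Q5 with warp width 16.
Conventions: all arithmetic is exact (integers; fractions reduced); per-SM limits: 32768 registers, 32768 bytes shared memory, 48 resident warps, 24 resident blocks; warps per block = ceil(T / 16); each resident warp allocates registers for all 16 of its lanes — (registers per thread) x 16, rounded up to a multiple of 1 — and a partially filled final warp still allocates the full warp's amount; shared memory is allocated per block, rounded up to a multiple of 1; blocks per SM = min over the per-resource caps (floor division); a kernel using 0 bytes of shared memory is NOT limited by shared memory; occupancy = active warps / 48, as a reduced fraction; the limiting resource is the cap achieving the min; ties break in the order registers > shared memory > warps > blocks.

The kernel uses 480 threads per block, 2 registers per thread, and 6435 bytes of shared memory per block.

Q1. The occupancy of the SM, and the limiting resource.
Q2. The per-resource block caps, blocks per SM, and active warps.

Answer: occupancy 5/8, limited by warps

registers: 34 blocks
shared memory: 5 blocks
warps: 1 block
blocks: 24 blocks

Answer: 1 block, 30 active warps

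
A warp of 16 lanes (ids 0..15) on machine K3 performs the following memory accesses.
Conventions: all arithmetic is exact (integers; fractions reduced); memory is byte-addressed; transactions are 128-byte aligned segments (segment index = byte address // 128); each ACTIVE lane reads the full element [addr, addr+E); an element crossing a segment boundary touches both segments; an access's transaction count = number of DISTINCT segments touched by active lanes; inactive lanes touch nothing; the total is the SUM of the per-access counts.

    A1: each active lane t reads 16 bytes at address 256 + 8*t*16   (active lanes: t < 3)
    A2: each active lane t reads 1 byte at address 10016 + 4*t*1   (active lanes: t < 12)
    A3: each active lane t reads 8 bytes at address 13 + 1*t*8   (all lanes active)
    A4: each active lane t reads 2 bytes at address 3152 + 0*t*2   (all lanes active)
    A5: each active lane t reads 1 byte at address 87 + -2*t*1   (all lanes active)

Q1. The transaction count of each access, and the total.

A1: 3 transactions
A2: 1 transaction
A3: 2 transactions
A4: 1 transaction
A5: 1 transaction

Answer: 3,1,2,1,1; total 8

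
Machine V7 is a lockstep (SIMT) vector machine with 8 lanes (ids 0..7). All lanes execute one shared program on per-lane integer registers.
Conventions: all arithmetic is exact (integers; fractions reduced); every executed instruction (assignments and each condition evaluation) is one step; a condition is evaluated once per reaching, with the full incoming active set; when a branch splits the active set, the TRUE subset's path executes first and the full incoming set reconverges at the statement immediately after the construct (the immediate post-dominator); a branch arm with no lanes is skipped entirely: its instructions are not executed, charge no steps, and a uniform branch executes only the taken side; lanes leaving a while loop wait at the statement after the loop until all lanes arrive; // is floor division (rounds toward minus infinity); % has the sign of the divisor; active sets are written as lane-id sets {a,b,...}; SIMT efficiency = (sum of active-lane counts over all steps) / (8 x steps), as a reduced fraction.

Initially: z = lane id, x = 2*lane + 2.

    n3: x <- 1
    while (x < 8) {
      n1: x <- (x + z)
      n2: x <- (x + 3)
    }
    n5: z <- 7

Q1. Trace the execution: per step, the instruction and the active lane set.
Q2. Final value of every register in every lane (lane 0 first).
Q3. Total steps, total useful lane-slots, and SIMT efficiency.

step 0: x <- 1                       {0,1,2,3,4,5,6,7}
step 1: eval (x < 8)                 {0,1,2,3,4,5,6,7}
step 2: x <- (x + z)                 {0,1,2,3,4,5,6,7}
step 3: x <- (x + 3)                 {0,1,2,3,4,5,6,7}
step 4: eval (x < 8)                 {0,1,2,3,4,5,6,7}
step 5: x <- (x + z)                 {0,1,2,3}
step 6: x <- (x + 3)                 {0,1,2,3}
step 7: eval (x < 8)                 {0,1,2,3}
step 8: x <- (x + z)                 {0}
step 9: x <- (x + 3)                 {0}
step 10: eval (x < 8)                 {0}
step 11: z <- 7                       {0,1,2,3,4,5,6,7}

Answer: 12 steps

z: 7,7,7,7,7,7,7,7
x: 10,9,11,13,8,9,10,11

steps = 12; useful = 63; efficiency = 63/96 = 21/32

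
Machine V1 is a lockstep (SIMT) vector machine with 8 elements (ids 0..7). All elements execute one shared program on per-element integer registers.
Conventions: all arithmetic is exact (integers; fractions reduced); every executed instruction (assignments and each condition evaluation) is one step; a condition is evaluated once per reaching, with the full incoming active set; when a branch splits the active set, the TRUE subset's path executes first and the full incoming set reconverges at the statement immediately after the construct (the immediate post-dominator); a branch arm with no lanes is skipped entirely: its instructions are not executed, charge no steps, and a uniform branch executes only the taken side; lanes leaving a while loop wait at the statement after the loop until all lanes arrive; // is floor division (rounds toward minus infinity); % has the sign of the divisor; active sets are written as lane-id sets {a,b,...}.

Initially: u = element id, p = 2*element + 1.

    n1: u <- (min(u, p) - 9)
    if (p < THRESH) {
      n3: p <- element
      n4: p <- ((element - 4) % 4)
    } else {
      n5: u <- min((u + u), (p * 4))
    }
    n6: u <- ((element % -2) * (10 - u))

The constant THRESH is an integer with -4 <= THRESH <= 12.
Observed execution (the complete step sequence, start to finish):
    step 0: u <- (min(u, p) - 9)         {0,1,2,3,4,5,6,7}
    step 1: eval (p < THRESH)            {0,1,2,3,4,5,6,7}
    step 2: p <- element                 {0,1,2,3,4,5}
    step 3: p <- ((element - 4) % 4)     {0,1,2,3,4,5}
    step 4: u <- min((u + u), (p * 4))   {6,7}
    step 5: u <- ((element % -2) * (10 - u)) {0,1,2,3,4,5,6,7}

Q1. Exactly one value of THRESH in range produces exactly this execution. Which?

Answer: THRESH = 12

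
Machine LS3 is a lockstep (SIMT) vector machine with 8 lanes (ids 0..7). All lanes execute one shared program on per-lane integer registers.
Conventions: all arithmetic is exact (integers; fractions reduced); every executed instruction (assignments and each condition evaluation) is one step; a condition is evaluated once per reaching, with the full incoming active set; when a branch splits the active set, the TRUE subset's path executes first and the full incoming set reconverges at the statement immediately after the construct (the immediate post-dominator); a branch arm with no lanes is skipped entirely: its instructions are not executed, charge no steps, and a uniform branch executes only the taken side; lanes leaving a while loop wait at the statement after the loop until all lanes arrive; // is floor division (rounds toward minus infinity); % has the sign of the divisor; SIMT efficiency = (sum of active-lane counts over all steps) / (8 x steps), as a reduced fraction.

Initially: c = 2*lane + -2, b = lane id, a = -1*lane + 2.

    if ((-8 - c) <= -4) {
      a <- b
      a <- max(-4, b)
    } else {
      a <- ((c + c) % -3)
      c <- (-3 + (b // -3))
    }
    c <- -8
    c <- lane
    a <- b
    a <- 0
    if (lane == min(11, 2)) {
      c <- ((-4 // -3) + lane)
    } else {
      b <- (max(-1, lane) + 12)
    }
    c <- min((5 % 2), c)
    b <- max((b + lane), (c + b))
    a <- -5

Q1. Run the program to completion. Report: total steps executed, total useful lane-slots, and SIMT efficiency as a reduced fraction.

Answer: 13 steps, 96 useful, 12/13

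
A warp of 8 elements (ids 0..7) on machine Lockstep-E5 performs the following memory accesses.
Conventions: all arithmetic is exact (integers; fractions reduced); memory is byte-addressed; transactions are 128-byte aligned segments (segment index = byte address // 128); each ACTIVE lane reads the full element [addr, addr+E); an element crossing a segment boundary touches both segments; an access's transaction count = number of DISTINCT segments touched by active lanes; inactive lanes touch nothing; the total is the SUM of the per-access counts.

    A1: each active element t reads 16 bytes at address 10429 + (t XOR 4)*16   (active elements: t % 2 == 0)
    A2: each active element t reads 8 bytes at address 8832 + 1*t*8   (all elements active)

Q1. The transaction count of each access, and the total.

A1: 2 transactions
A2: 1 transaction

Answer: 2,1; total 3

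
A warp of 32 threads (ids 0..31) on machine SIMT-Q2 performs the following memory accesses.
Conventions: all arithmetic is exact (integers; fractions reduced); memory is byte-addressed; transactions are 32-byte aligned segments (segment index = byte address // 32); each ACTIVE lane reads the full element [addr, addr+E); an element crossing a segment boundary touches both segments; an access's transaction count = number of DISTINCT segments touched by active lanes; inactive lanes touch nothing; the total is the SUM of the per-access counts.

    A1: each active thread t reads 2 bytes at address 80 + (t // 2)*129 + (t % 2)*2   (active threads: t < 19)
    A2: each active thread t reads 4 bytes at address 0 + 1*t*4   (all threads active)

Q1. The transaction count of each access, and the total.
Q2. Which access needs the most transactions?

A1: 10 transactions
A2: 4 transactions

Answer: 10,4; total 14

Answer: A1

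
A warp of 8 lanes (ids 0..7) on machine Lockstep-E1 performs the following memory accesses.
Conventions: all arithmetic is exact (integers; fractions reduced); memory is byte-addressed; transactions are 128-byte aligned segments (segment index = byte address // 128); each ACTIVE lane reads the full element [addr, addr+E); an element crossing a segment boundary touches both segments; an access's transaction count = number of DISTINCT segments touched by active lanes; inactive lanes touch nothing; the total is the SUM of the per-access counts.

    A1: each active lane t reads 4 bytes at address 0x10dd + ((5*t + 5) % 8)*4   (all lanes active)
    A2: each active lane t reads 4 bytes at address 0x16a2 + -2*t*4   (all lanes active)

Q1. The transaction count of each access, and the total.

A1: 1 transaction
A2: 2 transactions

Answer: 1,2; total 3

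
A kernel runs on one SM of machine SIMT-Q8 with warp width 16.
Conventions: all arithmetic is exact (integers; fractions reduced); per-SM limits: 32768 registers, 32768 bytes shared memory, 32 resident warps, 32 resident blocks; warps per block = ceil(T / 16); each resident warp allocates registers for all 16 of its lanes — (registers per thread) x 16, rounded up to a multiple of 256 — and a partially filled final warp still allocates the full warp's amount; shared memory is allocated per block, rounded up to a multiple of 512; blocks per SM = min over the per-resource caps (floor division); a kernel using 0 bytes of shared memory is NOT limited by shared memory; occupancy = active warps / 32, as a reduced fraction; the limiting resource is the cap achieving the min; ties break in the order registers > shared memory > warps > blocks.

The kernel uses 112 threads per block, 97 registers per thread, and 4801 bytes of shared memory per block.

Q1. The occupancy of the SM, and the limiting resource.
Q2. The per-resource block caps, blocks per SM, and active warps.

Answer: occupancy 7/16, limited by registers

registers: 2 blocks
shared memory: 6 blocks
warps: 4 blocks
blocks: 32 blocks

Answer: 2 blocks, 14 active warps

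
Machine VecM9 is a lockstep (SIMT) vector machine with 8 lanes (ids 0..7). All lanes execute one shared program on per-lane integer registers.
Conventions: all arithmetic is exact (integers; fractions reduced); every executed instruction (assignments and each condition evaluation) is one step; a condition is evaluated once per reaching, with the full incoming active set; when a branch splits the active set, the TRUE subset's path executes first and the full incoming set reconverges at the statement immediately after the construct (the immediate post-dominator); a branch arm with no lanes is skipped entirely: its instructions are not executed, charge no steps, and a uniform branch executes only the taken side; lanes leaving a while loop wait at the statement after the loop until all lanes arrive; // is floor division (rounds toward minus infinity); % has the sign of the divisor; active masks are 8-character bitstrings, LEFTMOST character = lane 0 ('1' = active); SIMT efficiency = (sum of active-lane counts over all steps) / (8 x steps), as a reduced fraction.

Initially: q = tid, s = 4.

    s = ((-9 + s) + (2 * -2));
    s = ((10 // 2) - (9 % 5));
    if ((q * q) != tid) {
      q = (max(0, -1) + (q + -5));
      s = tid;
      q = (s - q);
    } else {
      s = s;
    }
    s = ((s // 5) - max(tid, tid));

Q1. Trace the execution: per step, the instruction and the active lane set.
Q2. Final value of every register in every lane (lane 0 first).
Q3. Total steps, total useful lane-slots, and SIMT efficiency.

step 0: s <- ((-9 + s) + (2 * -2))   11111111
step 1: s <- ((10 // 2) - (9 % 5))   11111111
step 2: eval ((q * q) != tid)        11111111
step 3: q <- (max(0, -1) + (q + -5)) 00111111
step 4: s <- tid                     00111111
step 5: q <- (s - q)                 00111111
step 6: s <- s                       11000000
step 7: s <- ((s // 5) - max(tid, tid)) 11111111

Answer: 8 steps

q: 0,1,5,5,5,5,5,5
s: 0,-1,-2,-3,-4,-4,-5,-6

steps = 8; useful = 52; efficiency = 52/64 = 13/16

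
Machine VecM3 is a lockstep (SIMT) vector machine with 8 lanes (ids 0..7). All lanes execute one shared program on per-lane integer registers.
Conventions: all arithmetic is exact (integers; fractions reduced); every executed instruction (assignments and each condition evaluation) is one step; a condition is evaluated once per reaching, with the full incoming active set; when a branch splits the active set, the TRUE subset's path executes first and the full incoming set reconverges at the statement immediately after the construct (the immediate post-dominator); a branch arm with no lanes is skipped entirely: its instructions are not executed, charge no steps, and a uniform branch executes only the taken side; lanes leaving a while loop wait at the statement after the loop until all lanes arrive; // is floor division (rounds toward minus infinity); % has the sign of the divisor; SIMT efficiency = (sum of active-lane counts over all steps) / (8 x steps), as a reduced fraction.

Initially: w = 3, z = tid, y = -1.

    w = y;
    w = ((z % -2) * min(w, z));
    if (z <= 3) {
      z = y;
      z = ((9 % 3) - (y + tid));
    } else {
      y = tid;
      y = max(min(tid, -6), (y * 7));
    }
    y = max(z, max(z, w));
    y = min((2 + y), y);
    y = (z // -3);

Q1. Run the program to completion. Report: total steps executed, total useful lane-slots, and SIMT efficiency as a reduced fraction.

Answer: 10 steps, 64 useful, 4/5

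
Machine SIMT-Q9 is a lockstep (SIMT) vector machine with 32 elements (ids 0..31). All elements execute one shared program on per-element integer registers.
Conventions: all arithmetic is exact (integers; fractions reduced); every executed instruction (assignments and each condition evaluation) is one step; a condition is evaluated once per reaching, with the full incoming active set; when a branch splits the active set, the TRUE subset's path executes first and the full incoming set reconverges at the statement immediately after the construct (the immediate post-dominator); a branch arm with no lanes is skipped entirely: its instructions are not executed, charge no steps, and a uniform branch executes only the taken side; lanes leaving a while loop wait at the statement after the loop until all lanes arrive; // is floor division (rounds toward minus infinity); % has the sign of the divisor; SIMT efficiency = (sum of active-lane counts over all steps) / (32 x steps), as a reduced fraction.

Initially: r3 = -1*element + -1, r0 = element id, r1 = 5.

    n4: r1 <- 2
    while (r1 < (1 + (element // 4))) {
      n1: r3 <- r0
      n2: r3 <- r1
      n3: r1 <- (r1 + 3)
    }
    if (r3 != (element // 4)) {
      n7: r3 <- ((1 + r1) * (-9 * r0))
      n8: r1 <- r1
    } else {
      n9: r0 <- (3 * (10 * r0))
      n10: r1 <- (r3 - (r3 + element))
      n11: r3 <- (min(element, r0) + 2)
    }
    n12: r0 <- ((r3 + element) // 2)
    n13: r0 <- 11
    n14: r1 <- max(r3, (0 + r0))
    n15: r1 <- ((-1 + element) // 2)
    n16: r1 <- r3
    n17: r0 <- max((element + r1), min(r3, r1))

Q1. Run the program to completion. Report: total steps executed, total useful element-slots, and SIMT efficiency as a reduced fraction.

Answer: 22 steps, 504 useful, 63/88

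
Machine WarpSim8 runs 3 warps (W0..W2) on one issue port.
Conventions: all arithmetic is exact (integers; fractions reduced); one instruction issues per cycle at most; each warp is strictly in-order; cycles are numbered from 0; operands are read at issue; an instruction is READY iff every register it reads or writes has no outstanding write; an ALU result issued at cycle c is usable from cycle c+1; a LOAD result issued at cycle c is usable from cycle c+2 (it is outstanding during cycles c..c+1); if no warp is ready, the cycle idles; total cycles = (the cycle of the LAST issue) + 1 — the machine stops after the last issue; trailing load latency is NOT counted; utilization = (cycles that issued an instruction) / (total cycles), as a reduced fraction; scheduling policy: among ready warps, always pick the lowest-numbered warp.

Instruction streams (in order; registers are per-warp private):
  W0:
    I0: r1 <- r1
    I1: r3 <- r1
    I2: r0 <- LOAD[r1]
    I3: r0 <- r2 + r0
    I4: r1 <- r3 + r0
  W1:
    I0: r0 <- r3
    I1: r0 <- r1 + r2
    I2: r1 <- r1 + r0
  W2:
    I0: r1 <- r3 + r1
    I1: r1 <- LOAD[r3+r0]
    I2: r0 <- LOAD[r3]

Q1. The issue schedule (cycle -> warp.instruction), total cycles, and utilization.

cycle 0: W0.I0
cycle 1: W0.I1
cycle 2: W0.I2
cycle 3: W1.I0
cycle 4: W0.I3
cycle 5: W0.I4
cycle 6: W1.I1
cycle 7: W1.I2
cycle 8: W2.I0
cycle 9: W2.I1
cycle 10: W2.I2

Answer: 11 cycles, utilization 1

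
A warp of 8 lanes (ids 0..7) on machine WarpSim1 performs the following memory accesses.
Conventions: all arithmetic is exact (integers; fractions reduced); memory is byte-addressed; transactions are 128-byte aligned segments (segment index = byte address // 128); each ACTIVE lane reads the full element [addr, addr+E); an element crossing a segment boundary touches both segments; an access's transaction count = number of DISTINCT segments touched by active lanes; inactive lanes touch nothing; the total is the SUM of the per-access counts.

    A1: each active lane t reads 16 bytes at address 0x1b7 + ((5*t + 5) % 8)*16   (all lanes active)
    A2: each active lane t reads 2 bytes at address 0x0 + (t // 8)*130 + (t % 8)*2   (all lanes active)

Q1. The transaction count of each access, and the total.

A1: 2 transactions
A2: 1 transaction

Answer: 2,1; total 3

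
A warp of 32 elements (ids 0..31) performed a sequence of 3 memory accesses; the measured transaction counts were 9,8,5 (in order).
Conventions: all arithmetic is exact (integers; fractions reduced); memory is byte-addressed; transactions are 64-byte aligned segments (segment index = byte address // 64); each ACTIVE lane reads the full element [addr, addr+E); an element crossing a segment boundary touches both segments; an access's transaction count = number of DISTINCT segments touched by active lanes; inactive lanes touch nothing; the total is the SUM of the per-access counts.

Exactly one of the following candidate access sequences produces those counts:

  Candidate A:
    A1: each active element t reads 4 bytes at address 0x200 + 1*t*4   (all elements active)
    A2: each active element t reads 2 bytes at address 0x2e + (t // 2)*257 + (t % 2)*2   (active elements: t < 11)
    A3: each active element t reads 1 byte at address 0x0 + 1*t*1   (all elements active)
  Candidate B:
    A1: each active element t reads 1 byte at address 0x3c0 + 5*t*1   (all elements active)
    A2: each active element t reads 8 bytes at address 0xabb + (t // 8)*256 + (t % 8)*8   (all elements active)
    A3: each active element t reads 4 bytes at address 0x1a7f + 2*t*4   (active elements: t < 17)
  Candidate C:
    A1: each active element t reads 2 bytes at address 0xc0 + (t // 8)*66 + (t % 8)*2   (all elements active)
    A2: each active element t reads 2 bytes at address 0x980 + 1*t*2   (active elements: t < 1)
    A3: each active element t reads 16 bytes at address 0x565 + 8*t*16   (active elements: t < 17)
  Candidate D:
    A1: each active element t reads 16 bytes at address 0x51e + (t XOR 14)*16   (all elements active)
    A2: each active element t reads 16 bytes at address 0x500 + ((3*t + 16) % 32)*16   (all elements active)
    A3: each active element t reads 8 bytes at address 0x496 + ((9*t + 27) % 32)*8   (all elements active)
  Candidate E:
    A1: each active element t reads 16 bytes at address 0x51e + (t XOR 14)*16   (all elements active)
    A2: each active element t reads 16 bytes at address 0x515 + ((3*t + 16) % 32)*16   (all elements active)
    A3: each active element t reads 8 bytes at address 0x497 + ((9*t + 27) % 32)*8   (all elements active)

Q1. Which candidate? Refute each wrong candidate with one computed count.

A: A1 gives 2 transactions, not 9
B: A1 gives 3 transactions, not 9
C: A1 gives 4 transactions, not 9
E: A2 gives 9 transactions, not 8
D: all counts match (9,8,5)

Answer: D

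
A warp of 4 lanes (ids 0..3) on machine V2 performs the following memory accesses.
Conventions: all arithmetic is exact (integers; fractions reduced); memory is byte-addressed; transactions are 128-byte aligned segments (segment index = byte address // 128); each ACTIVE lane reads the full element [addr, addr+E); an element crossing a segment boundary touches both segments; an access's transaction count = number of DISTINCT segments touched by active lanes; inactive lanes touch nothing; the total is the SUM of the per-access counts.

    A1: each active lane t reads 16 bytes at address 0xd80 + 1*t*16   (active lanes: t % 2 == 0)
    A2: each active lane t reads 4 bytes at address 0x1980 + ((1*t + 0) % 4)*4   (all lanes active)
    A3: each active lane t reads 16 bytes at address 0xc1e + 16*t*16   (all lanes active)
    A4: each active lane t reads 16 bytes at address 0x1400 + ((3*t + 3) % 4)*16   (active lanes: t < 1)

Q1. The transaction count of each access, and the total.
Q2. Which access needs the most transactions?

A1: 1 transaction
A2: 1 transaction
A3: 4 transactions
A4: 1 transaction

Answer: 1,1,4,1; total 7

Answer: A3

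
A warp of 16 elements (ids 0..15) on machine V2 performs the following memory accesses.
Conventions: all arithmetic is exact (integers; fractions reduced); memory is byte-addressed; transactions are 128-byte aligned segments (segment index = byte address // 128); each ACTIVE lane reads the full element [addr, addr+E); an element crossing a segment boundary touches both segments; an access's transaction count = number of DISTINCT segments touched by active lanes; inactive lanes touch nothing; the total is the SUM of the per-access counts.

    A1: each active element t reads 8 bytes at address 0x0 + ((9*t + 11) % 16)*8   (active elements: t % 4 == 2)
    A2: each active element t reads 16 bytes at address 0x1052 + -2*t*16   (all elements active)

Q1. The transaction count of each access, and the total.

A1: 1 transaction
A2: 5 transactions

Answer: 1,5; total 6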